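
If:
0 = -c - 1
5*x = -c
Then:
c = -1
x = 1/5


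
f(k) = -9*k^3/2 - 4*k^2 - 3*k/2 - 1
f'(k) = -27*k^2/2 - 8*k - 3/2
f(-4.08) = 244.16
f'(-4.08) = -193.59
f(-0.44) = -0.73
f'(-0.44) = -0.59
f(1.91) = -49.81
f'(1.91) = -66.03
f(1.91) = -49.81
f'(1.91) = -66.03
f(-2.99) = 88.01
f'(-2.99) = -98.27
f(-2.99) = 88.01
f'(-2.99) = -98.27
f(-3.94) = 218.05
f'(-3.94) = -179.55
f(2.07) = -61.16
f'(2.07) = -75.91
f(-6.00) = 836.00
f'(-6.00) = -439.50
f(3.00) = -163.00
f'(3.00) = -147.00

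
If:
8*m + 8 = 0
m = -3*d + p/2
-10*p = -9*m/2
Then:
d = 31/120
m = -1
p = -9/20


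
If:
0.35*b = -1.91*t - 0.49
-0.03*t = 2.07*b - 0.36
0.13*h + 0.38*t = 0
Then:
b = 0.18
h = 0.85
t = -0.29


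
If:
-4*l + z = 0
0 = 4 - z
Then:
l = 1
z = 4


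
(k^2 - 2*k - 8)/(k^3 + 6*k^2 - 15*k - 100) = (k + 2)/(k^2 + 10*k + 25)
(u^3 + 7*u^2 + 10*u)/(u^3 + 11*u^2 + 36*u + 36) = u*(u + 5)/(u^2 + 9*u + 18)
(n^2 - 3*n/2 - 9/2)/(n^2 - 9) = (n + 3/2)/(n + 3)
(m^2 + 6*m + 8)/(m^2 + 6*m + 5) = (m^2 + 6*m + 8)/(m^2 + 6*m + 5)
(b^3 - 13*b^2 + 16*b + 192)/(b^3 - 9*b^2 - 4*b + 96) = (b - 8)/(b - 4)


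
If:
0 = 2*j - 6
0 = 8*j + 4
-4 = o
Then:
No Solution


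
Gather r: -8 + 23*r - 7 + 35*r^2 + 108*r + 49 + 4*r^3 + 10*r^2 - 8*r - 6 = 4*r^3 + 45*r^2 + 123*r + 28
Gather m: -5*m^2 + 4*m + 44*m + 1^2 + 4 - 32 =-5*m^2 + 48*m - 27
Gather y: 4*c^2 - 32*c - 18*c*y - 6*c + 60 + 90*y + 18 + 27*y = 4*c^2 - 38*c + y*(117 - 18*c) + 78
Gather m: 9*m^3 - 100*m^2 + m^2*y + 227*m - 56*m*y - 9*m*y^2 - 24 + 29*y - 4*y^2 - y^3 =9*m^3 + m^2*(y - 100) + m*(-9*y^2 - 56*y + 227) - y^3 - 4*y^2 + 29*y - 24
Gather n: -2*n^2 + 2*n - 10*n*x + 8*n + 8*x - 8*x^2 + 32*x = -2*n^2 + n*(10 - 10*x) - 8*x^2 + 40*x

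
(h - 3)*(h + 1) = h^2 - 2*h - 3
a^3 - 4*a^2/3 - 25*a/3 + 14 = (a - 7/3)*(a - 2)*(a + 3)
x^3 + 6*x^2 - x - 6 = (x - 1)*(x + 1)*(x + 6)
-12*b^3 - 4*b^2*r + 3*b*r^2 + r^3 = (-2*b + r)*(2*b + r)*(3*b + r)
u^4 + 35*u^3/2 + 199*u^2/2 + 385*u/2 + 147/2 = (u + 1/2)*(u + 3)*(u + 7)^2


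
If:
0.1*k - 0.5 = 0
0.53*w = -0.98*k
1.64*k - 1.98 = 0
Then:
No Solution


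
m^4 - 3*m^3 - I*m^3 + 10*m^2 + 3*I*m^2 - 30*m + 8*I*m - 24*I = (m - 3)*(m - 4*I)*(m + I)*(m + 2*I)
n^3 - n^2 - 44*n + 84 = (n - 6)*(n - 2)*(n + 7)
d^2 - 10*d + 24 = (d - 6)*(d - 4)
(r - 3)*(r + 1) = r^2 - 2*r - 3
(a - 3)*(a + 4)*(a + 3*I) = a^3 + a^2 + 3*I*a^2 - 12*a + 3*I*a - 36*I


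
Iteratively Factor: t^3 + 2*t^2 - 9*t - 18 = (t - 3)*(t^2 + 5*t + 6) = (t - 3)*(t + 3)*(t + 2)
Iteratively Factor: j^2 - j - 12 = (j + 3)*(j - 4)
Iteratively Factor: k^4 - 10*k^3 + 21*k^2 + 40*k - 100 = (k - 5)*(k^3 - 5*k^2 - 4*k + 20) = (k - 5)*(k + 2)*(k^2 - 7*k + 10) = (k - 5)*(k - 2)*(k + 2)*(k - 5)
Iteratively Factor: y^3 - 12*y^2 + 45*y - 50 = (y - 5)*(y^2 - 7*y + 10) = (y - 5)^2*(y - 2)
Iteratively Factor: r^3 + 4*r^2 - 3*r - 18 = (r + 3)*(r^2 + r - 6) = (r + 3)^2*(r - 2)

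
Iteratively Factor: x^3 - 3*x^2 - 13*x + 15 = (x - 5)*(x^2 + 2*x - 3) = (x - 5)*(x - 1)*(x + 3)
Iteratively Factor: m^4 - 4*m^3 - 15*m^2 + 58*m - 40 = (m - 5)*(m^3 + m^2 - 10*m + 8) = (m - 5)*(m + 4)*(m^2 - 3*m + 2) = (m - 5)*(m - 2)*(m + 4)*(m - 1)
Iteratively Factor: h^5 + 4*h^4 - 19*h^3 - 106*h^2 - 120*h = (h + 2)*(h^4 + 2*h^3 - 23*h^2 - 60*h) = (h - 5)*(h + 2)*(h^3 + 7*h^2 + 12*h) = (h - 5)*(h + 2)*(h + 3)*(h^2 + 4*h) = (h - 5)*(h + 2)*(h + 3)*(h + 4)*(h)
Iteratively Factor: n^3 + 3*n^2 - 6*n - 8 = (n + 1)*(n^2 + 2*n - 8) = (n + 1)*(n + 4)*(n - 2)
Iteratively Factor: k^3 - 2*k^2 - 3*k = (k)*(k^2 - 2*k - 3) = k*(k - 3)*(k + 1)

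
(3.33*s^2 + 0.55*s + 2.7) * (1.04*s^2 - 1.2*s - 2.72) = 3.4632*s^4 - 3.424*s^3 - 6.9096*s^2 - 4.736*s - 7.344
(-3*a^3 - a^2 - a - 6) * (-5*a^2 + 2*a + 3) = 15*a^5 - a^4 - 6*a^3 + 25*a^2 - 15*a - 18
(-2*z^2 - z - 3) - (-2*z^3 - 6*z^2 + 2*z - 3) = 2*z^3 + 4*z^2 - 3*z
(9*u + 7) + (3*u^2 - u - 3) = 3*u^2 + 8*u + 4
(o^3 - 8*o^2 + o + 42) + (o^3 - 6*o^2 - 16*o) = 2*o^3 - 14*o^2 - 15*o + 42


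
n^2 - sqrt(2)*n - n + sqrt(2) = (n - 1)*(n - sqrt(2))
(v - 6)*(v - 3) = v^2 - 9*v + 18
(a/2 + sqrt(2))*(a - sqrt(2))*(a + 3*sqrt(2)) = a^3/2 + 2*sqrt(2)*a^2 + a - 6*sqrt(2)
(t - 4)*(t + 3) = t^2 - t - 12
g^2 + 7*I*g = g*(g + 7*I)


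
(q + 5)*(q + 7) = q^2 + 12*q + 35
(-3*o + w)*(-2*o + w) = 6*o^2 - 5*o*w + w^2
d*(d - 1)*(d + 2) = d^3 + d^2 - 2*d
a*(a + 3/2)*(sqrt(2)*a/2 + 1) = sqrt(2)*a^3/2 + a^2 + 3*sqrt(2)*a^2/4 + 3*a/2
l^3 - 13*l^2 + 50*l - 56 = (l - 7)*(l - 4)*(l - 2)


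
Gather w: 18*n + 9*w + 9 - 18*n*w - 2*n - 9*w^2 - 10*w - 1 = 16*n - 9*w^2 + w*(-18*n - 1) + 8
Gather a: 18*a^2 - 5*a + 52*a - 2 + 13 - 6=18*a^2 + 47*a + 5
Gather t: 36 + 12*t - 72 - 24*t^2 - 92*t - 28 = -24*t^2 - 80*t - 64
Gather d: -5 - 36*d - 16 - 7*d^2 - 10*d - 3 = -7*d^2 - 46*d - 24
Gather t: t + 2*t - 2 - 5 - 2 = 3*t - 9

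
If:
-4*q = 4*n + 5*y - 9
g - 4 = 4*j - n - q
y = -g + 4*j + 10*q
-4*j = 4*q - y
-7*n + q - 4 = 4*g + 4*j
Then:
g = 696/101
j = -27/404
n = -435/101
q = 116/101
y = 437/101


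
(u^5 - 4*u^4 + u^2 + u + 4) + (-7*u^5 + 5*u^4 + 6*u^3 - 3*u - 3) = -6*u^5 + u^4 + 6*u^3 + u^2 - 2*u + 1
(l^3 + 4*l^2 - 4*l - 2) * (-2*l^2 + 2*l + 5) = -2*l^5 - 6*l^4 + 21*l^3 + 16*l^2 - 24*l - 10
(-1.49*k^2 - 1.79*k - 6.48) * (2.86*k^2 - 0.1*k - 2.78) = -4.2614*k^4 - 4.9704*k^3 - 14.2116*k^2 + 5.6242*k + 18.0144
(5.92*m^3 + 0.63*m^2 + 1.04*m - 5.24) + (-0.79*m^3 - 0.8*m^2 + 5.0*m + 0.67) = 5.13*m^3 - 0.17*m^2 + 6.04*m - 4.57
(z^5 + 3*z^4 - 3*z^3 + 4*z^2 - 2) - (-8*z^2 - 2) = z^5 + 3*z^4 - 3*z^3 + 12*z^2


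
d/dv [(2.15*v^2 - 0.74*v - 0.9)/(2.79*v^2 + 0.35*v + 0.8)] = (2.8171*v^2 + 8.462*v - 0.277)/(7.7841*v^4 + 1.953*v^3 + 4.5865*v^2 + 0.56*v + 0.64)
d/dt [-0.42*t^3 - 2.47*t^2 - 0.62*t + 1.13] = -1.26*t^2 - 4.94*t - 0.62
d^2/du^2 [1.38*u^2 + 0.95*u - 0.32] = 2.76000000000000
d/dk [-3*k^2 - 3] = -6*k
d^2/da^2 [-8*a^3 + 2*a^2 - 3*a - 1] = 4 - 48*a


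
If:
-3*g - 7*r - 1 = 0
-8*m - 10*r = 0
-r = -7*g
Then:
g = -1/52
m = 35/208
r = -7/52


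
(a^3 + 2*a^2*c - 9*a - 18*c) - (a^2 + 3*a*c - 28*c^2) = a^3 + 2*a^2*c - a^2 - 3*a*c - 9*a + 28*c^2 - 18*c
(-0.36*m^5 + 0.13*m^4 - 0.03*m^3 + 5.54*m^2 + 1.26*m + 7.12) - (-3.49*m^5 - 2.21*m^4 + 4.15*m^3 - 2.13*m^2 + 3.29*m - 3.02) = 3.13*m^5 + 2.34*m^4 - 4.18*m^3 + 7.67*m^2 - 2.03*m + 10.14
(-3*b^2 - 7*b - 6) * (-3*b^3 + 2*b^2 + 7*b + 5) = 9*b^5 + 15*b^4 - 17*b^3 - 76*b^2 - 77*b - 30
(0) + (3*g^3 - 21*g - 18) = 3*g^3 - 21*g - 18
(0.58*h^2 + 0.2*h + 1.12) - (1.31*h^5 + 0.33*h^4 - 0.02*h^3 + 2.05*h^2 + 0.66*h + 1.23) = -1.31*h^5 - 0.33*h^4 + 0.02*h^3 - 1.47*h^2 - 0.46*h - 0.11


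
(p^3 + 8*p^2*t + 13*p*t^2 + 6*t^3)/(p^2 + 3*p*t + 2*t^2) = (p^2 + 7*p*t + 6*t^2)/(p + 2*t)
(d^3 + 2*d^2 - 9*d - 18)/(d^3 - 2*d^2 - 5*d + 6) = (d + 3)/(d - 1)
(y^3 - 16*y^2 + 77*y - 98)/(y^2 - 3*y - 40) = (-y^3 + 16*y^2 - 77*y + 98)/(-y^2 + 3*y + 40)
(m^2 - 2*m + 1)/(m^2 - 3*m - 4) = (-m^2 + 2*m - 1)/(-m^2 + 3*m + 4)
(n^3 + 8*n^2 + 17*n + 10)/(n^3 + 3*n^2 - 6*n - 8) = (n^2 + 7*n + 10)/(n^2 + 2*n - 8)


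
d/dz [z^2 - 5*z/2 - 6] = 2*z - 5/2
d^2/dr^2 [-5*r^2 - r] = -10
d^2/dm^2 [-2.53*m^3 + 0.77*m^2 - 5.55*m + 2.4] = 1.54 - 15.18*m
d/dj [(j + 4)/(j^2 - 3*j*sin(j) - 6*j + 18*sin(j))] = (3*j^2*cos(j) - j^2 - 6*j*cos(j) - 8*j + 30*sin(j) - 72*cos(j) + 24)/((j - 6)^2*(j - 3*sin(j))^2)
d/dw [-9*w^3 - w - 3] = -27*w^2 - 1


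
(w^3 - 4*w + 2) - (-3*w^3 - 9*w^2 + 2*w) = 4*w^3 + 9*w^2 - 6*w + 2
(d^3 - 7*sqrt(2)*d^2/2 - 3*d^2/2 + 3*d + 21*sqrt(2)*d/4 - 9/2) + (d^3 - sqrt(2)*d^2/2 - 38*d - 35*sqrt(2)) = 2*d^3 - 4*sqrt(2)*d^2 - 3*d^2/2 - 35*d + 21*sqrt(2)*d/4 - 35*sqrt(2) - 9/2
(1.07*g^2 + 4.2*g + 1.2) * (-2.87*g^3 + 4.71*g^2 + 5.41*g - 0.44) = -3.0709*g^5 - 7.0143*g^4 + 22.1267*g^3 + 27.9032*g^2 + 4.644*g - 0.528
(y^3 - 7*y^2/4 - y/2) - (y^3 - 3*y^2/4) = -y^2 - y/2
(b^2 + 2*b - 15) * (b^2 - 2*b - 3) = b^4 - 22*b^2 + 24*b + 45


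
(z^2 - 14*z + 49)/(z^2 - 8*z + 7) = (z - 7)/(z - 1)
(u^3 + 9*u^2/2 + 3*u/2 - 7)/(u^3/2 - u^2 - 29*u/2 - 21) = (2*u^2 + 5*u - 7)/(u^2 - 4*u - 21)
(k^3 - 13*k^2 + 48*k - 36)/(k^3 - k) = (k^2 - 12*k + 36)/(k*(k + 1))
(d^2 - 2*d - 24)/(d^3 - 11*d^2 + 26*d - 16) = (d^2 - 2*d - 24)/(d^3 - 11*d^2 + 26*d - 16)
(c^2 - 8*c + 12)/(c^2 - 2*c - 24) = (c - 2)/(c + 4)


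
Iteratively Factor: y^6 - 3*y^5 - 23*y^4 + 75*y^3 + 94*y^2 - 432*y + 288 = (y - 1)*(y^5 - 2*y^4 - 25*y^3 + 50*y^2 + 144*y - 288) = (y - 3)*(y - 1)*(y^4 + y^3 - 22*y^2 - 16*y + 96) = (y - 3)*(y - 2)*(y - 1)*(y^3 + 3*y^2 - 16*y - 48) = (y - 3)*(y - 2)*(y - 1)*(y + 3)*(y^2 - 16) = (y - 4)*(y - 3)*(y - 2)*(y - 1)*(y + 3)*(y + 4)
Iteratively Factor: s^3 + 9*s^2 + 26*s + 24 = (s + 3)*(s^2 + 6*s + 8) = (s + 3)*(s + 4)*(s + 2)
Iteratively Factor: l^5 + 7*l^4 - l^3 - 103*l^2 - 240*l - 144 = (l + 4)*(l^4 + 3*l^3 - 13*l^2 - 51*l - 36) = (l - 4)*(l + 4)*(l^3 + 7*l^2 + 15*l + 9) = (l - 4)*(l + 3)*(l + 4)*(l^2 + 4*l + 3) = (l - 4)*(l + 1)*(l + 3)*(l + 4)*(l + 3)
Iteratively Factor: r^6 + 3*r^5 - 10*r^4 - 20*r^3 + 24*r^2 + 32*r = (r - 2)*(r^5 + 5*r^4 - 20*r^2 - 16*r) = r*(r - 2)*(r^4 + 5*r^3 - 20*r - 16) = r*(r - 2)^2*(r^3 + 7*r^2 + 14*r + 8) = r*(r - 2)^2*(r + 2)*(r^2 + 5*r + 4) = r*(r - 2)^2*(r + 1)*(r + 2)*(r + 4)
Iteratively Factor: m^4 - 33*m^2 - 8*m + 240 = (m - 5)*(m^3 + 5*m^2 - 8*m - 48) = (m - 5)*(m - 3)*(m^2 + 8*m + 16) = (m - 5)*(m - 3)*(m + 4)*(m + 4)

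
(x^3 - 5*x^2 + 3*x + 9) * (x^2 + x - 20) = x^5 - 4*x^4 - 22*x^3 + 112*x^2 - 51*x - 180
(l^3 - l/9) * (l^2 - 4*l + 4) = l^5 - 4*l^4 + 35*l^3/9 + 4*l^2/9 - 4*l/9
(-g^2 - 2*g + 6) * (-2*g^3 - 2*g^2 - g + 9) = 2*g^5 + 6*g^4 - 7*g^3 - 19*g^2 - 24*g + 54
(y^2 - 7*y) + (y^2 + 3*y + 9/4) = 2*y^2 - 4*y + 9/4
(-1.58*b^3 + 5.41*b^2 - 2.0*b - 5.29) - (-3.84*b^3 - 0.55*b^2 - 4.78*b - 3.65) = 2.26*b^3 + 5.96*b^2 + 2.78*b - 1.64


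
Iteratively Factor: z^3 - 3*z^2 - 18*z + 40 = (z - 2)*(z^2 - z - 20) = (z - 2)*(z + 4)*(z - 5)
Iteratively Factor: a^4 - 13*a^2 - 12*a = (a - 4)*(a^3 + 4*a^2 + 3*a) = a*(a - 4)*(a^2 + 4*a + 3) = a*(a - 4)*(a + 3)*(a + 1)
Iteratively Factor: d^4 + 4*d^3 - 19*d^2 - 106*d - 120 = (d + 3)*(d^3 + d^2 - 22*d - 40) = (d + 2)*(d + 3)*(d^2 - d - 20) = (d - 5)*(d + 2)*(d + 3)*(d + 4)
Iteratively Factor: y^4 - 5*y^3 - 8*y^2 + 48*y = (y + 3)*(y^3 - 8*y^2 + 16*y) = (y - 4)*(y + 3)*(y^2 - 4*y) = (y - 4)^2*(y + 3)*(y)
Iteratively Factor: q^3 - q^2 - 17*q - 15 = (q + 1)*(q^2 - 2*q - 15) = (q + 1)*(q + 3)*(q - 5)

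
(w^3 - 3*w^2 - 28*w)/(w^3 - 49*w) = (w + 4)/(w + 7)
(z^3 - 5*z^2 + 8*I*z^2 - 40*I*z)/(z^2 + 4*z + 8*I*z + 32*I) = z*(z - 5)/(z + 4)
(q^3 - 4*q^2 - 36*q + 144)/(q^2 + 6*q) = q - 10 + 24/q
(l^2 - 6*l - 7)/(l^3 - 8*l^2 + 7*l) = (l + 1)/(l*(l - 1))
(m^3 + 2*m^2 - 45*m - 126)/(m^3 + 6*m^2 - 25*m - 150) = (m^2 - 4*m - 21)/(m^2 - 25)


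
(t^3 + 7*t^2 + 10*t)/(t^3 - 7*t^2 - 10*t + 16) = t*(t + 5)/(t^2 - 9*t + 8)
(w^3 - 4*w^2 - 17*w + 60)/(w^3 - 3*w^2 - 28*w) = (w^2 - 8*w + 15)/(w*(w - 7))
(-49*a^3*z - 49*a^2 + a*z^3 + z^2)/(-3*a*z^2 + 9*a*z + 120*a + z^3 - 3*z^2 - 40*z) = (49*a^3*z + 49*a^2 - a*z^3 - z^2)/(3*a*z^2 - 9*a*z - 120*a - z^3 + 3*z^2 + 40*z)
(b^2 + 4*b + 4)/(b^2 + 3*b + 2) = (b + 2)/(b + 1)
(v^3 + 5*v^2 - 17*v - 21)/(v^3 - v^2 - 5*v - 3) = (v + 7)/(v + 1)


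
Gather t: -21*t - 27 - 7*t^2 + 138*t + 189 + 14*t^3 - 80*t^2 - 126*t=14*t^3 - 87*t^2 - 9*t + 162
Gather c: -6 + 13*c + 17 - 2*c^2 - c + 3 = -2*c^2 + 12*c + 14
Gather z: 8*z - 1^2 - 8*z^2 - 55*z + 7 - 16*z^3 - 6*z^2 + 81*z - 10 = -16*z^3 - 14*z^2 + 34*z - 4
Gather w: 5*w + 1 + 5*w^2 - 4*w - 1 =5*w^2 + w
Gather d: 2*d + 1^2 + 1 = 2*d + 2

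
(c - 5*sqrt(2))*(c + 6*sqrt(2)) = c^2 + sqrt(2)*c - 60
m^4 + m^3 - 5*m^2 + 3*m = m*(m - 1)^2*(m + 3)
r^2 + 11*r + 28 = (r + 4)*(r + 7)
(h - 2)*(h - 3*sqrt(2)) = h^2 - 3*sqrt(2)*h - 2*h + 6*sqrt(2)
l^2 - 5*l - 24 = (l - 8)*(l + 3)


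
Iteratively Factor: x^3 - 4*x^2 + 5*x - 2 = (x - 1)*(x^2 - 3*x + 2) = (x - 2)*(x - 1)*(x - 1)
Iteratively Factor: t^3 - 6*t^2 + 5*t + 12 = (t - 4)*(t^2 - 2*t - 3) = (t - 4)*(t - 3)*(t + 1)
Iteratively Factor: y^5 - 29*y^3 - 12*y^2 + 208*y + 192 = (y + 3)*(y^4 - 3*y^3 - 20*y^2 + 48*y + 64) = (y - 4)*(y + 3)*(y^3 + y^2 - 16*y - 16) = (y - 4)*(y + 1)*(y + 3)*(y^2 - 16) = (y - 4)*(y + 1)*(y + 3)*(y + 4)*(y - 4)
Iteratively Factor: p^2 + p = (p)*(p + 1)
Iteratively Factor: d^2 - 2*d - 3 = (d + 1)*(d - 3)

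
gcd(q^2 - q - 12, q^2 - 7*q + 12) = q - 4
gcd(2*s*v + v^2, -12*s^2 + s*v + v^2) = 1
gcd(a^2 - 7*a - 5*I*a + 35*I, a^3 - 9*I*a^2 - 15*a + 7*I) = 1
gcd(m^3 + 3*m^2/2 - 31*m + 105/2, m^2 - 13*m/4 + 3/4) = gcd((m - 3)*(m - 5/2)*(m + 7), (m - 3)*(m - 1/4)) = m - 3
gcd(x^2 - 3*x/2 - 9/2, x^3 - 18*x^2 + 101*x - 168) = x - 3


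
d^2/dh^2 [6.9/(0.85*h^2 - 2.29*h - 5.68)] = (9.9705*h^2 - 26.8617*h - 6.9*(1.7*h - 2.29)*(3.4*h - 4.58) - 66.6264)/(-0.85*h^2 + 2.29*h + 5.68)^3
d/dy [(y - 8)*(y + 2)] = 2*y - 6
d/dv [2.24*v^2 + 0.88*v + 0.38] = 4.48*v + 0.88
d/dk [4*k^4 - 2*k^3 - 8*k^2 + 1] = 2*k*(8*k^2 - 3*k - 8)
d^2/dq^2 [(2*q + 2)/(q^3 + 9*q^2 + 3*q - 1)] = 12*(3*(q + 1)*(q^2 + 6*q + 1)^2 - (q^2 + 6*q + (q + 1)*(q + 3) + 1)*(q^3 + 9*q^2 + 3*q - 1))/(q^3 + 9*q^2 + 3*q - 1)^3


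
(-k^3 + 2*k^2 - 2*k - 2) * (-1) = k^3 - 2*k^2 + 2*k + 2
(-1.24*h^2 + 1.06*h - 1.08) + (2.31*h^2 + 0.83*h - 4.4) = 1.07*h^2 + 1.89*h - 5.48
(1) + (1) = 2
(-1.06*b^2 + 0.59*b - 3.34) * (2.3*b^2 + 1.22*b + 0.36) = -2.438*b^4 + 0.0637999999999996*b^3 - 7.3438*b^2 - 3.8624*b - 1.2024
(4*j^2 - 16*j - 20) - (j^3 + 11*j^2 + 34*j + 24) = -j^3 - 7*j^2 - 50*j - 44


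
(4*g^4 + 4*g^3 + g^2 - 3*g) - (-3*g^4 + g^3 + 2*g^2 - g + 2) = 7*g^4 + 3*g^3 - g^2 - 2*g - 2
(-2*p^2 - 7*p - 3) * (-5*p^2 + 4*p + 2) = 10*p^4 + 27*p^3 - 17*p^2 - 26*p - 6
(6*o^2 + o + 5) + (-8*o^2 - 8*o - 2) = -2*o^2 - 7*o + 3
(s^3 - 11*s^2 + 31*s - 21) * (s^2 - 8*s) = s^5 - 19*s^4 + 119*s^3 - 269*s^2 + 168*s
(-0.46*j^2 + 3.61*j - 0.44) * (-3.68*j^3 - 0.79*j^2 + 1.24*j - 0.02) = 1.6928*j^5 - 12.9214*j^4 - 1.8031*j^3 + 4.8332*j^2 - 0.6178*j + 0.0088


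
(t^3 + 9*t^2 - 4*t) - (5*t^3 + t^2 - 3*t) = -4*t^3 + 8*t^2 - t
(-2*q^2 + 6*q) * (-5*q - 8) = 10*q^3 - 14*q^2 - 48*q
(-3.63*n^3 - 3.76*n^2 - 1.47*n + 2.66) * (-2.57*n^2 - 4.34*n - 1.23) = 9.3291*n^5 + 25.4174*n^4 + 24.5612*n^3 + 4.1684*n^2 - 9.7363*n - 3.2718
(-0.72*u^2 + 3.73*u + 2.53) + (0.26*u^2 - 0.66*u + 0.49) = -0.46*u^2 + 3.07*u + 3.02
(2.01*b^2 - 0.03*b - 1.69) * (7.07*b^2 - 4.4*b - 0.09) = 14.2107*b^4 - 9.0561*b^3 - 11.9972*b^2 + 7.4387*b + 0.1521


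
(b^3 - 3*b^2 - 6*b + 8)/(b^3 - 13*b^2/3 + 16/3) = 3*(b^2 + b - 2)/(3*b^2 - b - 4)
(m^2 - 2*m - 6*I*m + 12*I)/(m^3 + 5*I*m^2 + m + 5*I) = (m^2 - 2*m - 6*I*m + 12*I)/(m^3 + 5*I*m^2 + m + 5*I)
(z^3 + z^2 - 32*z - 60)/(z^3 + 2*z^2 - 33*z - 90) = (z + 2)/(z + 3)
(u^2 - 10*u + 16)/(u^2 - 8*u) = (u - 2)/u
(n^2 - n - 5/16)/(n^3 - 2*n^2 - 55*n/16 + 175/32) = 2*(4*n + 1)/(8*n^2 - 6*n - 35)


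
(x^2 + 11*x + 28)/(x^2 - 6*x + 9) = (x^2 + 11*x + 28)/(x^2 - 6*x + 9)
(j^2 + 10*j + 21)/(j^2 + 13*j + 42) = (j + 3)/(j + 6)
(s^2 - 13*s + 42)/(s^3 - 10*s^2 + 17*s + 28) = (s - 6)/(s^2 - 3*s - 4)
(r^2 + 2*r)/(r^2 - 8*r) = (r + 2)/(r - 8)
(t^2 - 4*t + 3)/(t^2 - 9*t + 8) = (t - 3)/(t - 8)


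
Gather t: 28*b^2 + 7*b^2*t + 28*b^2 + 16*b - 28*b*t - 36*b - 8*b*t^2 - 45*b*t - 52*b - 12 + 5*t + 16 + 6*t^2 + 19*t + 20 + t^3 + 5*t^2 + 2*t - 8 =56*b^2 - 72*b + t^3 + t^2*(11 - 8*b) + t*(7*b^2 - 73*b + 26) + 16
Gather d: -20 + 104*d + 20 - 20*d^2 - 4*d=-20*d^2 + 100*d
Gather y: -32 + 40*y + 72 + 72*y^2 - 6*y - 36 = 72*y^2 + 34*y + 4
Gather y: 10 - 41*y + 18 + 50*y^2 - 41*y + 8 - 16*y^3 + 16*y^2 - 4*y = -16*y^3 + 66*y^2 - 86*y + 36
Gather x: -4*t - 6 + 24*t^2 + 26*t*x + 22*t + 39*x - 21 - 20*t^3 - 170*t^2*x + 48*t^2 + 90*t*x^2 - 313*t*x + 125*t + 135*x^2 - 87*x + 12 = -20*t^3 + 72*t^2 + 143*t + x^2*(90*t + 135) + x*(-170*t^2 - 287*t - 48) - 15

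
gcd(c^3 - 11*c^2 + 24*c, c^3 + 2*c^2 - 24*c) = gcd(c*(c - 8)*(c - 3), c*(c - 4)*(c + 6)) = c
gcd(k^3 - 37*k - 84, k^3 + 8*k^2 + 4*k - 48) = k + 4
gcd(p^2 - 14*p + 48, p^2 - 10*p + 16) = p - 8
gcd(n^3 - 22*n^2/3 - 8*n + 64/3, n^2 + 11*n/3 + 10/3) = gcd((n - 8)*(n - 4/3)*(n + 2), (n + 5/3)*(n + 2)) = n + 2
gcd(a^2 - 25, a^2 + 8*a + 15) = a + 5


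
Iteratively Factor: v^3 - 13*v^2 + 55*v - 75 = (v - 5)*(v^2 - 8*v + 15) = (v - 5)^2*(v - 3)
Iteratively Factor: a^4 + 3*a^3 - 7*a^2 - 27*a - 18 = (a + 1)*(a^3 + 2*a^2 - 9*a - 18) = (a - 3)*(a + 1)*(a^2 + 5*a + 6) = (a - 3)*(a + 1)*(a + 2)*(a + 3)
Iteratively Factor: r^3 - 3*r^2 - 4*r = (r + 1)*(r^2 - 4*r) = r*(r + 1)*(r - 4)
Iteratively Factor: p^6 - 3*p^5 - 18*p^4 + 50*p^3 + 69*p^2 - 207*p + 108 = (p + 3)*(p^5 - 6*p^4 + 50*p^2 - 81*p + 36) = (p - 1)*(p + 3)*(p^4 - 5*p^3 - 5*p^2 + 45*p - 36) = (p - 1)*(p + 3)^2*(p^3 - 8*p^2 + 19*p - 12) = (p - 1)^2*(p + 3)^2*(p^2 - 7*p + 12) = (p - 4)*(p - 1)^2*(p + 3)^2*(p - 3)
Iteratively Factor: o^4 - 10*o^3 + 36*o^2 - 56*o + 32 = (o - 2)*(o^3 - 8*o^2 + 20*o - 16) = (o - 2)^2*(o^2 - 6*o + 8) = (o - 4)*(o - 2)^2*(o - 2)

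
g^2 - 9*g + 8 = (g - 8)*(g - 1)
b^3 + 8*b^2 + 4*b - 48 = (b - 2)*(b + 4)*(b + 6)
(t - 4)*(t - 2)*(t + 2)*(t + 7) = t^4 + 3*t^3 - 32*t^2 - 12*t + 112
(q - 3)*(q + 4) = q^2 + q - 12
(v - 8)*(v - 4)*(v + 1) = v^3 - 11*v^2 + 20*v + 32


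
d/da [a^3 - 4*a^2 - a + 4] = 3*a^2 - 8*a - 1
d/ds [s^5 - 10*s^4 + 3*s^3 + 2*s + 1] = 5*s^4 - 40*s^3 + 9*s^2 + 2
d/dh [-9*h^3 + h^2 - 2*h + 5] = -27*h^2 + 2*h - 2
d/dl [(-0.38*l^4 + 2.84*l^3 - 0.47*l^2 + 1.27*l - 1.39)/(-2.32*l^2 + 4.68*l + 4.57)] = (1.7632*l^5 - 11.924*l^4 + 19.636*l^3 + 39.6832*l^2 - 10.7454*l + 12.3091)/(5.3824*l^4 - 21.7152*l^3 + 0.697599999999998*l^2 + 42.7752*l + 20.8849)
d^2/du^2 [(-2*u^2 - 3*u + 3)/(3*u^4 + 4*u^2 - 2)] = 4*(-27*u^8 - 81*u^7 + 147*u^6 - 54*u^5 + 90*u^4 - 114*u^3 + 102*u^2 - 36*u + 8)/(27*u^12 + 108*u^10 + 90*u^8 - 80*u^6 - 60*u^4 + 48*u^2 - 8)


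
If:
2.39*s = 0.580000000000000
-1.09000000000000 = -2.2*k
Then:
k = 0.50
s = 0.24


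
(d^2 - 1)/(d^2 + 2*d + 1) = (d - 1)/(d + 1)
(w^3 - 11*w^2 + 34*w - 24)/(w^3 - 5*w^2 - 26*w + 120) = (w - 1)/(w + 5)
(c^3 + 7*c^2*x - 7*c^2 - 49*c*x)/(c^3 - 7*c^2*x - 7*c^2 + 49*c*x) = (-c - 7*x)/(-c + 7*x)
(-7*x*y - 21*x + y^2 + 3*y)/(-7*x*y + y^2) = (y + 3)/y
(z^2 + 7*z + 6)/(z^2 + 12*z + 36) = (z + 1)/(z + 6)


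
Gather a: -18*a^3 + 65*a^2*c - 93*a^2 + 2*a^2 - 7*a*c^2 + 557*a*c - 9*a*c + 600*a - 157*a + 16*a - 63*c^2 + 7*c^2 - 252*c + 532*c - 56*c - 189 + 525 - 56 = -18*a^3 + a^2*(65*c - 91) + a*(-7*c^2 + 548*c + 459) - 56*c^2 + 224*c + 280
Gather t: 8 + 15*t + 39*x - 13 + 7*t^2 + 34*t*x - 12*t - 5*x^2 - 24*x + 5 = 7*t^2 + t*(34*x + 3) - 5*x^2 + 15*x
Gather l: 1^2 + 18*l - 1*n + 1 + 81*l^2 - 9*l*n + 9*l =81*l^2 + l*(27 - 9*n) - n + 2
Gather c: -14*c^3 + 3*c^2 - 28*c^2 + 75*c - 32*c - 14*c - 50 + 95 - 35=-14*c^3 - 25*c^2 + 29*c + 10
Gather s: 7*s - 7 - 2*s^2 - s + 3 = -2*s^2 + 6*s - 4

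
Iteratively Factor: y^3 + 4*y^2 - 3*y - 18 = (y + 3)*(y^2 + y - 6) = (y - 2)*(y + 3)*(y + 3)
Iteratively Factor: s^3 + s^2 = (s)*(s^2 + s) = s*(s + 1)*(s)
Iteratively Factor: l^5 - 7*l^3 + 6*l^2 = (l)*(l^4 - 7*l^2 + 6*l) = l^2*(l^3 - 7*l + 6) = l^2*(l - 2)*(l^2 + 2*l - 3) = l^2*(l - 2)*(l + 3)*(l - 1)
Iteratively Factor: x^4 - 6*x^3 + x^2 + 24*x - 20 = (x - 1)*(x^3 - 5*x^2 - 4*x + 20) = (x - 1)*(x + 2)*(x^2 - 7*x + 10) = (x - 5)*(x - 1)*(x + 2)*(x - 2)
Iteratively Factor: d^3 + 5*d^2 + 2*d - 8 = (d - 1)*(d^2 + 6*d + 8) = (d - 1)*(d + 4)*(d + 2)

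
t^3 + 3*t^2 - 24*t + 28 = (t - 2)^2*(t + 7)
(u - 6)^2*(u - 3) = u^3 - 15*u^2 + 72*u - 108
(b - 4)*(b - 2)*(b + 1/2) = b^3 - 11*b^2/2 + 5*b + 4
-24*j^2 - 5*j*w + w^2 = (-8*j + w)*(3*j + w)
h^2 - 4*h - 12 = (h - 6)*(h + 2)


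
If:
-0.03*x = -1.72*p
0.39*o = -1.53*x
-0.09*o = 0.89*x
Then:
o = 0.00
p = 0.00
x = 0.00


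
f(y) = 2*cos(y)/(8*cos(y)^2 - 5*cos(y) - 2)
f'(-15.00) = -0.21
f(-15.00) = -0.24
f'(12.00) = -30.25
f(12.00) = -3.23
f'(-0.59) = -21.03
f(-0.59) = -2.63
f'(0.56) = 33.77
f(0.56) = -3.43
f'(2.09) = 1.15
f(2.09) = -0.40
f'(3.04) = 0.02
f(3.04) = -0.18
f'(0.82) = 2.94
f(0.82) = -0.81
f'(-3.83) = 0.20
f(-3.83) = -0.23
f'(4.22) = -1.44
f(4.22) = -0.44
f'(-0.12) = -2.79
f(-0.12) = 2.16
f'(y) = 2*(16*sin(y)*cos(y) - 5*sin(y))*cos(y)/(8*cos(y)^2 - 5*cos(y) - 2)^2 - 2*sin(y)/(8*cos(y)^2 - 5*cos(y) - 2)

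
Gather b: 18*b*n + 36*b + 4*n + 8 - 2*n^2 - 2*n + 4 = b*(18*n + 36) - 2*n^2 + 2*n + 12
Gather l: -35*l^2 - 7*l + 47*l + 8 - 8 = -35*l^2 + 40*l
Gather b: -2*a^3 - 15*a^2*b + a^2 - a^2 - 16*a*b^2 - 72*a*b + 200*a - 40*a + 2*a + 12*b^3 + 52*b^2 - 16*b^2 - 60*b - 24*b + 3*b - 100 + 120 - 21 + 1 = -2*a^3 + 162*a + 12*b^3 + b^2*(36 - 16*a) + b*(-15*a^2 - 72*a - 81)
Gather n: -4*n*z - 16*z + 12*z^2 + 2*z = -4*n*z + 12*z^2 - 14*z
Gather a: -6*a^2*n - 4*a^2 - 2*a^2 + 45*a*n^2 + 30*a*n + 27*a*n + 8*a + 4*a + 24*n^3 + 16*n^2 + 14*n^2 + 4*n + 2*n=a^2*(-6*n - 6) + a*(45*n^2 + 57*n + 12) + 24*n^3 + 30*n^2 + 6*n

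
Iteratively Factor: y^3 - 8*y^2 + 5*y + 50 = (y - 5)*(y^2 - 3*y - 10) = (y - 5)*(y + 2)*(y - 5)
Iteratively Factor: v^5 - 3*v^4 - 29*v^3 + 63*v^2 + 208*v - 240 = (v + 3)*(v^4 - 6*v^3 - 11*v^2 + 96*v - 80) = (v - 1)*(v + 3)*(v^3 - 5*v^2 - 16*v + 80) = (v - 4)*(v - 1)*(v + 3)*(v^2 - v - 20) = (v - 5)*(v - 4)*(v - 1)*(v + 3)*(v + 4)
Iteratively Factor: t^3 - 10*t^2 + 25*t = (t)*(t^2 - 10*t + 25) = t*(t - 5)*(t - 5)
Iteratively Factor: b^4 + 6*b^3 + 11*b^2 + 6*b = (b + 3)*(b^3 + 3*b^2 + 2*b) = (b + 2)*(b + 3)*(b^2 + b) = b*(b + 2)*(b + 3)*(b + 1)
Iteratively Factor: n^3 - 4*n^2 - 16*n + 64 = (n - 4)*(n^2 - 16) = (n - 4)*(n + 4)*(n - 4)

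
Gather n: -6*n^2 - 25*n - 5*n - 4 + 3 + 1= -6*n^2 - 30*n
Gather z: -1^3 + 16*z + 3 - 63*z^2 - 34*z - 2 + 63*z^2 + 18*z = 0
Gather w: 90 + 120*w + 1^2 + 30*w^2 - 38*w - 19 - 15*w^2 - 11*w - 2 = 15*w^2 + 71*w + 70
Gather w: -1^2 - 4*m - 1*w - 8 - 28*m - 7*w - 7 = -32*m - 8*w - 16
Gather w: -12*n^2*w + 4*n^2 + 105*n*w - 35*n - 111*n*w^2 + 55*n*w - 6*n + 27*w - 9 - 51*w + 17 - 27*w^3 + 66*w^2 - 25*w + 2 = 4*n^2 - 41*n - 27*w^3 + w^2*(66 - 111*n) + w*(-12*n^2 + 160*n - 49) + 10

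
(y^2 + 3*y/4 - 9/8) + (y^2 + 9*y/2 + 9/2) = 2*y^2 + 21*y/4 + 27/8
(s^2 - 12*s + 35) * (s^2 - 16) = s^4 - 12*s^3 + 19*s^2 + 192*s - 560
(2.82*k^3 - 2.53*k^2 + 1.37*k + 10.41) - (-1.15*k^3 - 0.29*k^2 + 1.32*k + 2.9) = 3.97*k^3 - 2.24*k^2 + 0.05*k + 7.51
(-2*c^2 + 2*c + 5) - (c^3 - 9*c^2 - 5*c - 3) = -c^3 + 7*c^2 + 7*c + 8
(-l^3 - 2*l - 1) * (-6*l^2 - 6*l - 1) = 6*l^5 + 6*l^4 + 13*l^3 + 18*l^2 + 8*l + 1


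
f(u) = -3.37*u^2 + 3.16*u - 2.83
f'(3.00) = -17.06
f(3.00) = -23.68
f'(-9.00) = 63.82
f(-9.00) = -304.24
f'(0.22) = 1.68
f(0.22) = -2.30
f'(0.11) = 2.42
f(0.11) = -2.52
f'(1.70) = -8.30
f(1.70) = -7.20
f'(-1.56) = 13.67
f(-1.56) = -15.96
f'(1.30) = -5.60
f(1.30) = -4.42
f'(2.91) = -16.45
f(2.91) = -22.17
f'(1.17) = -4.73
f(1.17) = -3.75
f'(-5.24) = 38.48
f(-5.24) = -111.92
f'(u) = 3.16 - 6.74*u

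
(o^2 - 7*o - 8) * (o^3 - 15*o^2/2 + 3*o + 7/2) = o^5 - 29*o^4/2 + 95*o^3/2 + 85*o^2/2 - 97*o/2 - 28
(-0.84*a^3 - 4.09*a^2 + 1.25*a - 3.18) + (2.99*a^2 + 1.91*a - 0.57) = -0.84*a^3 - 1.1*a^2 + 3.16*a - 3.75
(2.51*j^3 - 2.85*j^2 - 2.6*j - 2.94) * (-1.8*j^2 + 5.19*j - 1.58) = -4.518*j^5 + 18.1569*j^4 - 14.0773*j^3 - 3.699*j^2 - 11.1506*j + 4.6452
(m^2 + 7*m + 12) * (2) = 2*m^2 + 14*m + 24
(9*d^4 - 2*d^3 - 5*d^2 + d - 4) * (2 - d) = -9*d^5 + 20*d^4 + d^3 - 11*d^2 + 6*d - 8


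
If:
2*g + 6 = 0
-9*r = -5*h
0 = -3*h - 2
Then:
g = -3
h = -2/3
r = -10/27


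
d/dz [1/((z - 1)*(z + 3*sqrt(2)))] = ((1 - z)*(z + 3*sqrt(2)) - (z - 1)^2)/((z - 1)^3*(z + 3*sqrt(2))^2)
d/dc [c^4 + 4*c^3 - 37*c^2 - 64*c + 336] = 4*c^3 + 12*c^2 - 74*c - 64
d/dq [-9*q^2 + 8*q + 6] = 8 - 18*q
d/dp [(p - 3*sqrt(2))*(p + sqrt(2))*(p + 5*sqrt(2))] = 3*p^2 + 6*sqrt(2)*p - 26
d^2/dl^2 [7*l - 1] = 0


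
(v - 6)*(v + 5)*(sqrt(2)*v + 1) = sqrt(2)*v^3 - sqrt(2)*v^2 + v^2 - 30*sqrt(2)*v - v - 30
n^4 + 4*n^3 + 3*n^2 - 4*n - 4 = (n - 1)*(n + 1)*(n + 2)^2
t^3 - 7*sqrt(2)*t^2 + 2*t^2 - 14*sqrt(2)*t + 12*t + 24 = (t + 2)*(t - 6*sqrt(2))*(t - sqrt(2))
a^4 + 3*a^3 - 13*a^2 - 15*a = a*(a - 3)*(a + 1)*(a + 5)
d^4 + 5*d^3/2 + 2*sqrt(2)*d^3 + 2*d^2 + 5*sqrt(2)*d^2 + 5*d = d*(d + 5/2)*(d + sqrt(2))^2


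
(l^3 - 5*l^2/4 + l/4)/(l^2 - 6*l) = (4*l^2 - 5*l + 1)/(4*(l - 6))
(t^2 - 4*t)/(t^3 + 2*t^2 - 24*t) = 1/(t + 6)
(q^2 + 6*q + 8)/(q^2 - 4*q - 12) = (q + 4)/(q - 6)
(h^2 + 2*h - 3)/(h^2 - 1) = (h + 3)/(h + 1)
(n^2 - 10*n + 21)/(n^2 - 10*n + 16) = (n^2 - 10*n + 21)/(n^2 - 10*n + 16)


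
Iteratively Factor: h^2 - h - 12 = (h - 4)*(h + 3)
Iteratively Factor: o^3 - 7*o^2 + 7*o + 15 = (o - 3)*(o^2 - 4*o - 5) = (o - 5)*(o - 3)*(o + 1)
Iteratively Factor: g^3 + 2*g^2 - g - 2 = (g + 1)*(g^2 + g - 2) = (g - 1)*(g + 1)*(g + 2)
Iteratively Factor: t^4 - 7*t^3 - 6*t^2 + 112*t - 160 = (t - 5)*(t^3 - 2*t^2 - 16*t + 32) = (t - 5)*(t + 4)*(t^2 - 6*t + 8) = (t - 5)*(t - 2)*(t + 4)*(t - 4)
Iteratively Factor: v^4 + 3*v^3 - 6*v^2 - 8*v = (v + 4)*(v^3 - v^2 - 2*v) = (v - 2)*(v + 4)*(v^2 + v) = v*(v - 2)*(v + 4)*(v + 1)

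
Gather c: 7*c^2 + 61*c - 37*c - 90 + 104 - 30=7*c^2 + 24*c - 16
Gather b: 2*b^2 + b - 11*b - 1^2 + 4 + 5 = 2*b^2 - 10*b + 8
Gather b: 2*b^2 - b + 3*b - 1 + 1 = 2*b^2 + 2*b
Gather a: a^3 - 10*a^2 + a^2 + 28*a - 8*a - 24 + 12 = a^3 - 9*a^2 + 20*a - 12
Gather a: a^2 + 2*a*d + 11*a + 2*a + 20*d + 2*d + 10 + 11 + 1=a^2 + a*(2*d + 13) + 22*d + 22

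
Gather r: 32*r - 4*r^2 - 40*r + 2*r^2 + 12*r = -2*r^2 + 4*r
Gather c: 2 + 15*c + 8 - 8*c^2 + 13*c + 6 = -8*c^2 + 28*c + 16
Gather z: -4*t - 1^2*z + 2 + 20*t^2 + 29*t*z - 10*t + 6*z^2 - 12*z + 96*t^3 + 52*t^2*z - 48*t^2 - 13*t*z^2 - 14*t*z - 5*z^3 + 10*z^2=96*t^3 - 28*t^2 - 14*t - 5*z^3 + z^2*(16 - 13*t) + z*(52*t^2 + 15*t - 13) + 2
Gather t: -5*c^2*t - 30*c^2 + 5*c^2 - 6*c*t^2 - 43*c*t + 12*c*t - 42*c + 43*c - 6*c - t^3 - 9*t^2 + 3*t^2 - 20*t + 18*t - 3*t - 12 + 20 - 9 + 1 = -25*c^2 - 5*c - t^3 + t^2*(-6*c - 6) + t*(-5*c^2 - 31*c - 5)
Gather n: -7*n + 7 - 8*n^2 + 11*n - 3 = -8*n^2 + 4*n + 4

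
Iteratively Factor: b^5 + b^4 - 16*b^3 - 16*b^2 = (b)*(b^4 + b^3 - 16*b^2 - 16*b) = b*(b + 1)*(b^3 - 16*b) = b^2*(b + 1)*(b^2 - 16) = b^2*(b - 4)*(b + 1)*(b + 4)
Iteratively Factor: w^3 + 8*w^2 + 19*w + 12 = (w + 4)*(w^2 + 4*w + 3) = (w + 3)*(w + 4)*(w + 1)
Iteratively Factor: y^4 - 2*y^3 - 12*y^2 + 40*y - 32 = (y - 2)*(y^3 - 12*y + 16) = (y - 2)*(y + 4)*(y^2 - 4*y + 4) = (y - 2)^2*(y + 4)*(y - 2)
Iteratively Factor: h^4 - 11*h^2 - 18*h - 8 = (h + 1)*(h^3 - h^2 - 10*h - 8) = (h - 4)*(h + 1)*(h^2 + 3*h + 2) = (h - 4)*(h + 1)^2*(h + 2)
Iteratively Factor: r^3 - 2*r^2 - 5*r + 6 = (r - 1)*(r^2 - r - 6) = (r - 3)*(r - 1)*(r + 2)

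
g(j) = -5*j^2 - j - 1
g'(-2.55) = 24.50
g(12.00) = -733.00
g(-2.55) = -30.96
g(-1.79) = -15.23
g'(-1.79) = 16.90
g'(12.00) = -121.00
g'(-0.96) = 8.60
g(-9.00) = -397.00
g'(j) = -10*j - 1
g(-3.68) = -65.03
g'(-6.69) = 65.90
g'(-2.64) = 25.40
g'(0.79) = -8.90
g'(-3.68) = 35.80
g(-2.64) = -33.21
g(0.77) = -4.73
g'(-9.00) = 89.00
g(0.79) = -4.91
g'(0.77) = -8.70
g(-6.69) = -218.09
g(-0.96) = -4.65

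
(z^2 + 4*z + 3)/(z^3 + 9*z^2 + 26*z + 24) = (z + 1)/(z^2 + 6*z + 8)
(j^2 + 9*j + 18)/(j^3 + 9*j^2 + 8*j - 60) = (j + 3)/(j^2 + 3*j - 10)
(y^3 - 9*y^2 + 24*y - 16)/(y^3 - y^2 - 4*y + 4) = (y^2 - 8*y + 16)/(y^2 - 4)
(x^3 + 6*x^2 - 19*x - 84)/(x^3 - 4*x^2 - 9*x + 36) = (x + 7)/(x - 3)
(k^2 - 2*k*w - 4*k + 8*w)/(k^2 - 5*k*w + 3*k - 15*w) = (k^2 - 2*k*w - 4*k + 8*w)/(k^2 - 5*k*w + 3*k - 15*w)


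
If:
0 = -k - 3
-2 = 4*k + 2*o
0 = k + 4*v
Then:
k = -3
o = 5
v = 3/4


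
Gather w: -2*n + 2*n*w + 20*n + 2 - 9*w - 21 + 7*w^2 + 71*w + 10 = 18*n + 7*w^2 + w*(2*n + 62) - 9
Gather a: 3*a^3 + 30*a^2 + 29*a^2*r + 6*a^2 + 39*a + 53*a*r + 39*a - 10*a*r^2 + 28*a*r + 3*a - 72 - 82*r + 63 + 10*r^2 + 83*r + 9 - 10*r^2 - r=3*a^3 + a^2*(29*r + 36) + a*(-10*r^2 + 81*r + 81)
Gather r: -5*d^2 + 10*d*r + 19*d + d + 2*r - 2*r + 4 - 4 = -5*d^2 + 10*d*r + 20*d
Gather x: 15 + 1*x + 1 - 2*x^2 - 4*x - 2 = -2*x^2 - 3*x + 14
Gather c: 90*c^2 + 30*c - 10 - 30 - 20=90*c^2 + 30*c - 60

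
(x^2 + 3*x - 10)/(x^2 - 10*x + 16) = (x + 5)/(x - 8)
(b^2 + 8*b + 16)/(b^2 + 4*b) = (b + 4)/b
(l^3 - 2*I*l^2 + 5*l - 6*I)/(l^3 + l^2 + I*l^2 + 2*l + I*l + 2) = (l - 3*I)/(l + 1)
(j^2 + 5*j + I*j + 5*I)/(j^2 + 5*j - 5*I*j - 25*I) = (j + I)/(j - 5*I)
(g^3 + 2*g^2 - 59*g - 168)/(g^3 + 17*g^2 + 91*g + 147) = (g - 8)/(g + 7)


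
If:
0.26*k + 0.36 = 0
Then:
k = -1.38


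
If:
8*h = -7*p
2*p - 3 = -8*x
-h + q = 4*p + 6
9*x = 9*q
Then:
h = 35/24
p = -5/3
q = 19/24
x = 19/24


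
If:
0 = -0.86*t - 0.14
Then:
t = -0.16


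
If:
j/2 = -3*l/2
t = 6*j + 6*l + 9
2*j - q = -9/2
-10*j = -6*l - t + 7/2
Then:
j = 11/16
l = -11/48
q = 47/8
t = 47/4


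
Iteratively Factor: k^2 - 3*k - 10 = (k + 2)*(k - 5)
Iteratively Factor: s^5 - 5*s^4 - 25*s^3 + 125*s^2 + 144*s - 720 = (s - 5)*(s^4 - 25*s^2 + 144) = (s - 5)*(s + 3)*(s^3 - 3*s^2 - 16*s + 48) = (s - 5)*(s - 3)*(s + 3)*(s^2 - 16) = (s - 5)*(s - 3)*(s + 3)*(s + 4)*(s - 4)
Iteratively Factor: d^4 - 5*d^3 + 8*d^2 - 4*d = (d - 2)*(d^3 - 3*d^2 + 2*d) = (d - 2)^2*(d^2 - d) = d*(d - 2)^2*(d - 1)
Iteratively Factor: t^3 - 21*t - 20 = (t + 1)*(t^2 - t - 20) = (t - 5)*(t + 1)*(t + 4)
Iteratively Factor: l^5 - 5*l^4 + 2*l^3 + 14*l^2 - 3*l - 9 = (l - 1)*(l^4 - 4*l^3 - 2*l^2 + 12*l + 9) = (l - 3)*(l - 1)*(l^3 - l^2 - 5*l - 3) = (l - 3)*(l - 1)*(l + 1)*(l^2 - 2*l - 3) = (l - 3)*(l - 1)*(l + 1)^2*(l - 3)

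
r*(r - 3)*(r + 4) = r^3 + r^2 - 12*r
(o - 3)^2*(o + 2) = o^3 - 4*o^2 - 3*o + 18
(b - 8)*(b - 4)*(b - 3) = b^3 - 15*b^2 + 68*b - 96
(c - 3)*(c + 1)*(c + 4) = c^3 + 2*c^2 - 11*c - 12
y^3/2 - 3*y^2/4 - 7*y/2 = y*(y/2 + 1)*(y - 7/2)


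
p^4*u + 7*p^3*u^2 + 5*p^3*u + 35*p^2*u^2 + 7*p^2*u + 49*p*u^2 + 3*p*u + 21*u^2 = (p + 1)*(p + 3)*(p + 7*u)*(p*u + u)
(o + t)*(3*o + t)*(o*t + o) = 3*o^3*t + 3*o^3 + 4*o^2*t^2 + 4*o^2*t + o*t^3 + o*t^2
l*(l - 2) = l^2 - 2*l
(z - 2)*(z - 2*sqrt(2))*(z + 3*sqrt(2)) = z^3 - 2*z^2 + sqrt(2)*z^2 - 12*z - 2*sqrt(2)*z + 24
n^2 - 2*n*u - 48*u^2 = (n - 8*u)*(n + 6*u)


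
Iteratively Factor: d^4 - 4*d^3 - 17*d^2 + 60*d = (d + 4)*(d^3 - 8*d^2 + 15*d) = (d - 3)*(d + 4)*(d^2 - 5*d) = (d - 5)*(d - 3)*(d + 4)*(d)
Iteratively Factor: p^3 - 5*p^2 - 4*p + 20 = (p - 5)*(p^2 - 4) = (p - 5)*(p + 2)*(p - 2)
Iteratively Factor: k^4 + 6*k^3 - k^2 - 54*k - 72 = (k - 3)*(k^3 + 9*k^2 + 26*k + 24) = (k - 3)*(k + 2)*(k^2 + 7*k + 12) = (k - 3)*(k + 2)*(k + 3)*(k + 4)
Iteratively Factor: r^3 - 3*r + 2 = (r + 2)*(r^2 - 2*r + 1) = (r - 1)*(r + 2)*(r - 1)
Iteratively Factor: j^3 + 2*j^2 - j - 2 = (j + 1)*(j^2 + j - 2) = (j + 1)*(j + 2)*(j - 1)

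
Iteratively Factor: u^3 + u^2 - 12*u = (u)*(u^2 + u - 12) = u*(u - 3)*(u + 4)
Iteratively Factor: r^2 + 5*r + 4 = (r + 4)*(r + 1)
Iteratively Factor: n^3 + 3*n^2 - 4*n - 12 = (n + 3)*(n^2 - 4) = (n - 2)*(n + 3)*(n + 2)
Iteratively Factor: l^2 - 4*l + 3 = (l - 1)*(l - 3)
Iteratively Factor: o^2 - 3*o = (o - 3)*(o)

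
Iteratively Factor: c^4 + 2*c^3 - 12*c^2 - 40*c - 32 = (c + 2)*(c^3 - 12*c - 16) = (c + 2)^2*(c^2 - 2*c - 8) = (c + 2)^3*(c - 4)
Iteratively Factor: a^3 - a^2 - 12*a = (a + 3)*(a^2 - 4*a) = (a - 4)*(a + 3)*(a)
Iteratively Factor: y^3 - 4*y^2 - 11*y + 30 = (y - 5)*(y^2 + y - 6) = (y - 5)*(y - 2)*(y + 3)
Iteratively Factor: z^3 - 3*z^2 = (z - 3)*(z^2) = z*(z - 3)*(z)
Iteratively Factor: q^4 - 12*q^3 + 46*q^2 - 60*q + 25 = (q - 5)*(q^3 - 7*q^2 + 11*q - 5) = (q - 5)^2*(q^2 - 2*q + 1) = (q - 5)^2*(q - 1)*(q - 1)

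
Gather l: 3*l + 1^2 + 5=3*l + 6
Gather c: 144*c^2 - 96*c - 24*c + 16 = 144*c^2 - 120*c + 16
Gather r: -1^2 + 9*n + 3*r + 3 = 9*n + 3*r + 2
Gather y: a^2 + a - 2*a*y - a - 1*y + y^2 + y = a^2 - 2*a*y + y^2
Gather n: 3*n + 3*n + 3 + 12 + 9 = 6*n + 24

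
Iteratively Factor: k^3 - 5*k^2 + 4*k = (k)*(k^2 - 5*k + 4) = k*(k - 1)*(k - 4)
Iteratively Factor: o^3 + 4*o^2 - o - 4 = (o + 4)*(o^2 - 1) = (o + 1)*(o + 4)*(o - 1)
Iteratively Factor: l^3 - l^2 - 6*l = (l + 2)*(l^2 - 3*l) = l*(l + 2)*(l - 3)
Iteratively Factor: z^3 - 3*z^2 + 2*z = (z - 2)*(z^2 - z) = z*(z - 2)*(z - 1)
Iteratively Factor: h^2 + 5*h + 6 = (h + 3)*(h + 2)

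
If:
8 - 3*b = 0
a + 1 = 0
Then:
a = -1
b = 8/3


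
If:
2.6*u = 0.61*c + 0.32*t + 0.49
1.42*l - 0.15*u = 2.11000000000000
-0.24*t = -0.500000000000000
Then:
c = 4.26229508196721*u - 1.89617486338798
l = 0.105633802816901*u + 1.48591549295775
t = 2.08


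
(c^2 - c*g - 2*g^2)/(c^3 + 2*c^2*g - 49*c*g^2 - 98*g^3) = (c^2 - c*g - 2*g^2)/(c^3 + 2*c^2*g - 49*c*g^2 - 98*g^3)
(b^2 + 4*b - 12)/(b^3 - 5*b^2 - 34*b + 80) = (b + 6)/(b^2 - 3*b - 40)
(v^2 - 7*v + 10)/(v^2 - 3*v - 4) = (-v^2 + 7*v - 10)/(-v^2 + 3*v + 4)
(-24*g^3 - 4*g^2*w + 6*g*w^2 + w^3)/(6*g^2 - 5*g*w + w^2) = (12*g^2 + 8*g*w + w^2)/(-3*g + w)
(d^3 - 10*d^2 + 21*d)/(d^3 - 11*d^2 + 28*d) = (d - 3)/(d - 4)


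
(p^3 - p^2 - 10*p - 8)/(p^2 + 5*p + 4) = (p^2 - 2*p - 8)/(p + 4)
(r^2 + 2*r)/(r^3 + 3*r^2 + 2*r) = 1/(r + 1)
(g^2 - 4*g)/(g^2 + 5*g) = (g - 4)/(g + 5)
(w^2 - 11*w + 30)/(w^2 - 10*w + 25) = (w - 6)/(w - 5)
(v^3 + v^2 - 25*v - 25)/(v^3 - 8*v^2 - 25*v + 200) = (v + 1)/(v - 8)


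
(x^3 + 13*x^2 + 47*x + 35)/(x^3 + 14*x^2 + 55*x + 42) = (x + 5)/(x + 6)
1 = 1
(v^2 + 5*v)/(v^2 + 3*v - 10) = v/(v - 2)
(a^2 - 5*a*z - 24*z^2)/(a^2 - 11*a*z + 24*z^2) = (-a - 3*z)/(-a + 3*z)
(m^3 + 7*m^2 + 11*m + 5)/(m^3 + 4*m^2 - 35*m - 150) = (m^2 + 2*m + 1)/(m^2 - m - 30)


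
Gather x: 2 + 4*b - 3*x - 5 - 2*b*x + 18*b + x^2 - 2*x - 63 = 22*b + x^2 + x*(-2*b - 5) - 66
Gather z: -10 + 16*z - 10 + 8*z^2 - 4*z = 8*z^2 + 12*z - 20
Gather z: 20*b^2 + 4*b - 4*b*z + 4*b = 20*b^2 - 4*b*z + 8*b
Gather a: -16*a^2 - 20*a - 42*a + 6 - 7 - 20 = -16*a^2 - 62*a - 21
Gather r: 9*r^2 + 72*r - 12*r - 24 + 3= 9*r^2 + 60*r - 21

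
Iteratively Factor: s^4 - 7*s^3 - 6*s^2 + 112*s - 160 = (s + 4)*(s^3 - 11*s^2 + 38*s - 40) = (s - 5)*(s + 4)*(s^2 - 6*s + 8) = (s - 5)*(s - 2)*(s + 4)*(s - 4)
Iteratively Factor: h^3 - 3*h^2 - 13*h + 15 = (h - 1)*(h^2 - 2*h - 15) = (h - 1)*(h + 3)*(h - 5)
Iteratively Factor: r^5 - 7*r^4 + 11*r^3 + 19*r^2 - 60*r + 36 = (r - 2)*(r^4 - 5*r^3 + r^2 + 21*r - 18) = (r - 2)*(r + 2)*(r^3 - 7*r^2 + 15*r - 9) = (r - 2)*(r - 1)*(r + 2)*(r^2 - 6*r + 9) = (r - 3)*(r - 2)*(r - 1)*(r + 2)*(r - 3)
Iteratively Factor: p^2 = (p)*(p)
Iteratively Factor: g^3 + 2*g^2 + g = (g + 1)*(g^2 + g) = g*(g + 1)*(g + 1)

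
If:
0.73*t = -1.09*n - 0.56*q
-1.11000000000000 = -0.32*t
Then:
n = -0.513761467889908*q - 2.32310779816514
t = 3.47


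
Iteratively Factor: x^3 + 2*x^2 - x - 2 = (x + 1)*(x^2 + x - 2) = (x + 1)*(x + 2)*(x - 1)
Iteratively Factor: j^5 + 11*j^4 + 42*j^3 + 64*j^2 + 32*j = (j + 4)*(j^4 + 7*j^3 + 14*j^2 + 8*j) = (j + 2)*(j + 4)*(j^3 + 5*j^2 + 4*j) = (j + 1)*(j + 2)*(j + 4)*(j^2 + 4*j) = j*(j + 1)*(j + 2)*(j + 4)*(j + 4)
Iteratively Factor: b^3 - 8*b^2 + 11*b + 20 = (b - 5)*(b^2 - 3*b - 4) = (b - 5)*(b - 4)*(b + 1)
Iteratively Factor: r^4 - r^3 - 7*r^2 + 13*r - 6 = (r + 3)*(r^3 - 4*r^2 + 5*r - 2) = (r - 1)*(r + 3)*(r^2 - 3*r + 2) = (r - 2)*(r - 1)*(r + 3)*(r - 1)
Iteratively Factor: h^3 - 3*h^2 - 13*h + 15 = (h + 3)*(h^2 - 6*h + 5) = (h - 5)*(h + 3)*(h - 1)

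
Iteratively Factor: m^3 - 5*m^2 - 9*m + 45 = (m + 3)*(m^2 - 8*m + 15) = (m - 5)*(m + 3)*(m - 3)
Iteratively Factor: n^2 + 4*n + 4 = (n + 2)*(n + 2)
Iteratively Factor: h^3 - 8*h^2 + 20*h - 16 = (h - 2)*(h^2 - 6*h + 8) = (h - 2)^2*(h - 4)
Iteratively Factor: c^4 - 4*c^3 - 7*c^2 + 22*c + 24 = (c - 3)*(c^3 - c^2 - 10*c - 8) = (c - 3)*(c + 1)*(c^2 - 2*c - 8) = (c - 4)*(c - 3)*(c + 1)*(c + 2)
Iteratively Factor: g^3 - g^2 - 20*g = (g - 5)*(g^2 + 4*g) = (g - 5)*(g + 4)*(g)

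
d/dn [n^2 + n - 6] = 2*n + 1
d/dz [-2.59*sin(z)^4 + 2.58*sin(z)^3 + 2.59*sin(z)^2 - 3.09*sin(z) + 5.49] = 1.295*sin(4*z) - 1.155*cos(z) - 1.935*cos(3*z)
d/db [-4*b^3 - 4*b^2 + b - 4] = -12*b^2 - 8*b + 1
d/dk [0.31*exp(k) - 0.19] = 0.31*exp(k)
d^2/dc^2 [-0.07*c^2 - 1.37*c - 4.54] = -0.140000000000000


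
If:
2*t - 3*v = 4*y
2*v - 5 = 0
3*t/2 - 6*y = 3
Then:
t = 11/2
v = 5/2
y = 7/8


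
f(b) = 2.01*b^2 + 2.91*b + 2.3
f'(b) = 4.02*b + 2.91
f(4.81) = 62.80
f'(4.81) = 22.25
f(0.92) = 6.68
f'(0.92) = 6.61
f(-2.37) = 6.69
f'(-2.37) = -6.62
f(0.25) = 3.15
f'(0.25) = 3.92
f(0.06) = 2.48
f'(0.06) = 3.15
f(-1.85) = 3.80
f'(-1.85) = -4.53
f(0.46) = 4.06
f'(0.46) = 4.76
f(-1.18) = 1.66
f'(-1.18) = -1.83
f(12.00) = 326.66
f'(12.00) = 51.15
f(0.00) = 2.30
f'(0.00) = 2.91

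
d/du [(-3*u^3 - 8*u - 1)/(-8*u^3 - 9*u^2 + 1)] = (27*u^4 - 128*u^3 - 105*u^2 - 18*u - 8)/(64*u^6 + 144*u^5 + 81*u^4 - 16*u^3 - 18*u^2 + 1)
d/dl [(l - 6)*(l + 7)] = 2*l + 1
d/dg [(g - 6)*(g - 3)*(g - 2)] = 3*g^2 - 22*g + 36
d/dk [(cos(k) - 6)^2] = 2*(6 - cos(k))*sin(k)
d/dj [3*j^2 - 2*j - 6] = 6*j - 2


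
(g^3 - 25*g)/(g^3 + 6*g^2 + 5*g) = (g - 5)/(g + 1)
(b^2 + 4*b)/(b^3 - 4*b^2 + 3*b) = (b + 4)/(b^2 - 4*b + 3)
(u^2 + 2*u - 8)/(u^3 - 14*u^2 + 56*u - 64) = (u + 4)/(u^2 - 12*u + 32)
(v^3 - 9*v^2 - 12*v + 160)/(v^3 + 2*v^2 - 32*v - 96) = (v^2 - 13*v + 40)/(v^2 - 2*v - 24)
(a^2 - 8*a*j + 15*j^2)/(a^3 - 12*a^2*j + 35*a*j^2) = (a - 3*j)/(a*(a - 7*j))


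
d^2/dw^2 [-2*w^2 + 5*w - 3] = -4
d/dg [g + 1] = 1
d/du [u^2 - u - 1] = 2*u - 1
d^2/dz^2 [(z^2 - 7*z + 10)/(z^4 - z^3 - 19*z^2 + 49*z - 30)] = 2*(3*z^5 - 27*z^4 - 22*z^3 + 150*z^2 + 435*z - 1115)/(z^9 + 3*z^8 - 48*z^7 - 56*z^6 + 906*z^5 - 618*z^4 - 5768*z^3 + 13680*z^2 - 11475*z + 3375)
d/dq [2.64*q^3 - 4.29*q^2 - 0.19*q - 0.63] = 7.92*q^2 - 8.58*q - 0.19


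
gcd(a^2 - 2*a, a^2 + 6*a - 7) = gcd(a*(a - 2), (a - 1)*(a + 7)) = 1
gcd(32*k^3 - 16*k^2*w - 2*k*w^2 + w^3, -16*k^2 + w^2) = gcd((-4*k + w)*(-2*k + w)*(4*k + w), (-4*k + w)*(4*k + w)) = -16*k^2 + w^2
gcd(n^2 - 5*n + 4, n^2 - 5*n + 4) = n^2 - 5*n + 4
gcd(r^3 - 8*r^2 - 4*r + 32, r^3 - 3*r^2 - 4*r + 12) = r^2 - 4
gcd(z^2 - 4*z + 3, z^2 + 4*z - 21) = z - 3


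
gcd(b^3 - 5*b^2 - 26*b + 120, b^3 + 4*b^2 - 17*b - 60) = b^2 + b - 20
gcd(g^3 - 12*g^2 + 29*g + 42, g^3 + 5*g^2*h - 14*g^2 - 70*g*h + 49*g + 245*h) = g - 7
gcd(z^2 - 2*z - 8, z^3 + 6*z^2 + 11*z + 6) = z + 2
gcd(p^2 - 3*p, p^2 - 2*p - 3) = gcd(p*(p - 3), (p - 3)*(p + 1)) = p - 3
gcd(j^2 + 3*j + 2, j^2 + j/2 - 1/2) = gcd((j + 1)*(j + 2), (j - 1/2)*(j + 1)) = j + 1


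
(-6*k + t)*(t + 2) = -6*k*t - 12*k + t^2 + 2*t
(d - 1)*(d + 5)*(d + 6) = d^3 + 10*d^2 + 19*d - 30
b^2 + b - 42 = (b - 6)*(b + 7)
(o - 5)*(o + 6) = o^2 + o - 30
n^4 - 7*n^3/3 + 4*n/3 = n*(n - 2)*(n - 1)*(n + 2/3)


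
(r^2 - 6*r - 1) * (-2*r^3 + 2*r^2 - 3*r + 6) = -2*r^5 + 14*r^4 - 13*r^3 + 22*r^2 - 33*r - 6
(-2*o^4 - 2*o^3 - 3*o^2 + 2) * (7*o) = -14*o^5 - 14*o^4 - 21*o^3 + 14*o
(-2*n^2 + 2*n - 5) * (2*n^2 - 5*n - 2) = -4*n^4 + 14*n^3 - 16*n^2 + 21*n + 10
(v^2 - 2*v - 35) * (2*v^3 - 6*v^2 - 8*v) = 2*v^5 - 10*v^4 - 66*v^3 + 226*v^2 + 280*v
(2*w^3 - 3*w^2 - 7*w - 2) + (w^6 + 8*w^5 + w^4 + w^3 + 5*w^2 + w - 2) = w^6 + 8*w^5 + w^4 + 3*w^3 + 2*w^2 - 6*w - 4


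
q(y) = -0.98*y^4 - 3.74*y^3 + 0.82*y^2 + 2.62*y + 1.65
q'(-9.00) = 1936.72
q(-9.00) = -3658.83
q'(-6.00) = 435.58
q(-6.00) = -446.79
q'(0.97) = -9.92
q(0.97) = 0.68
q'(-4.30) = 99.78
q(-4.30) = -32.14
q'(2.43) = -115.90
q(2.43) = -74.98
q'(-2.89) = -1.21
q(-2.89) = 22.84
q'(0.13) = 2.63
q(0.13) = 2.00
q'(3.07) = -211.52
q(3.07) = -177.85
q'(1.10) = -14.37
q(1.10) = -0.89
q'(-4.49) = 123.89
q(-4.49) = -53.34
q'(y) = -3.92*y^3 - 11.22*y^2 + 1.64*y + 2.62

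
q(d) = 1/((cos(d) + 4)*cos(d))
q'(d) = sin(d)/((cos(d) + 4)*cos(d)^2) + sin(d)/((cos(d) + 4)^2*cos(d)) = 2*(cos(d) + 2)*sin(d)/((cos(d) + 4)^2*cos(d)^2)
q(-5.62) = 0.27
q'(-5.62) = 0.24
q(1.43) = 1.72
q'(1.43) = 12.55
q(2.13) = -0.54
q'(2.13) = 0.74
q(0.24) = 0.21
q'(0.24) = 0.06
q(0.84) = 0.32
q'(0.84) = 0.41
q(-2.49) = -0.39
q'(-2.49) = -0.23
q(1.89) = -0.86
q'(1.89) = 2.39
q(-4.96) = 0.96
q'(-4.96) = 4.02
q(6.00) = 0.21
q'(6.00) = -0.07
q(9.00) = -0.36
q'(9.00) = 0.11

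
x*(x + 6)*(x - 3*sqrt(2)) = x^3 - 3*sqrt(2)*x^2 + 6*x^2 - 18*sqrt(2)*x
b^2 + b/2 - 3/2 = (b - 1)*(b + 3/2)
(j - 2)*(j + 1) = j^2 - j - 2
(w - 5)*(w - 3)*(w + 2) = w^3 - 6*w^2 - w + 30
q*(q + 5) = q^2 + 5*q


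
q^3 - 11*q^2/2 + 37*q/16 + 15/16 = (q - 5)*(q - 3/4)*(q + 1/4)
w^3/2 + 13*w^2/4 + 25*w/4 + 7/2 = (w/2 + 1)*(w + 1)*(w + 7/2)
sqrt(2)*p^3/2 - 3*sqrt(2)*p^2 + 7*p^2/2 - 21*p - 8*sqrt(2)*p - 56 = (p - 8)*(p + 7*sqrt(2)/2)*(sqrt(2)*p/2 + sqrt(2))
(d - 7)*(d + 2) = d^2 - 5*d - 14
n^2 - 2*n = n*(n - 2)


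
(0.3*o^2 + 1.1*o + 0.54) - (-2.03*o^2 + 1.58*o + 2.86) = 2.33*o^2 - 0.48*o - 2.32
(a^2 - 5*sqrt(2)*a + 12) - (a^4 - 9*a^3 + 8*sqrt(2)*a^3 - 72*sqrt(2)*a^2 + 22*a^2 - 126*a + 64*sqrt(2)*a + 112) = -a^4 - 8*sqrt(2)*a^3 + 9*a^3 - 21*a^2 + 72*sqrt(2)*a^2 - 69*sqrt(2)*a + 126*a - 100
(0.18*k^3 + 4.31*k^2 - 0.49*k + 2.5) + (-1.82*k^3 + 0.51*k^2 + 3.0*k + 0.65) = -1.64*k^3 + 4.82*k^2 + 2.51*k + 3.15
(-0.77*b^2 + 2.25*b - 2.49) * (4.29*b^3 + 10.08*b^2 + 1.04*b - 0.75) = -3.3033*b^5 + 1.8909*b^4 + 11.1971*b^3 - 22.1817*b^2 - 4.2771*b + 1.8675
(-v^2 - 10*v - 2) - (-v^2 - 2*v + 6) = -8*v - 8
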